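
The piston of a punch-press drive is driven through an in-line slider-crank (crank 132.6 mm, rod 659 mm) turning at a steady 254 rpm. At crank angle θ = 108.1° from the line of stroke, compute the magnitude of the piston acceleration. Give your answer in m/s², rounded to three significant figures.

ω = 2π·254/60 = 26.6 rad/s
x(θ) = r cosθ + √(L² − r² sin²θ); with ω constant, a = ω²·d²x/dθ².
d²x/dθ² = −r cosθ − r²(cos2θ)/√u − r⁴ sin²2θ/(4u^{3/2}),  u = L² − r² sin²θ = 0.418395 m².
Substituting r = 0.1326 m, L = 0.659 m, θ = 108.1°: d²x/dθ² = +0.063031 m.
a = ω²·d²x/dθ² = (26.6)²·(+0.063031) = +44.595 m/s²;  |a| = 44.595 m/s².

44.6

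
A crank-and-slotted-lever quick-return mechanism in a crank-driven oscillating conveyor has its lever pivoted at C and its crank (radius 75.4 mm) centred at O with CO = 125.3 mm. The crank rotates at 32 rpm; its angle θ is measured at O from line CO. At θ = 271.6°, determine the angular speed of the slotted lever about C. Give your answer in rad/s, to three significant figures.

0.910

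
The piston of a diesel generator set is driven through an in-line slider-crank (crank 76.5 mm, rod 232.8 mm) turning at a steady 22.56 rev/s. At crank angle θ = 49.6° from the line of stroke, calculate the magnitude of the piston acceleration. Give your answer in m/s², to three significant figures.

ω = 2π·22.6 = 141.7 rad/s
x(θ) = r cosθ + √(L² − r² sin²θ); with ω constant, a = ω²·d²x/dθ².
d²x/dθ² = −r cosθ − r²(cos2θ)/√u − r⁴ sin²2θ/(4u^{3/2}),  u = L² − r² sin²θ = 0.0508019 m².
Substituting r = 0.0765 m, L = 0.2328 m, θ = 49.6°: d²x/dθ² = -0.046159 m.
a = ω²·d²x/dθ² = (141.7)²·(-0.046159) = -927.45 m/s²;  |a| = 927.45 m/s².

927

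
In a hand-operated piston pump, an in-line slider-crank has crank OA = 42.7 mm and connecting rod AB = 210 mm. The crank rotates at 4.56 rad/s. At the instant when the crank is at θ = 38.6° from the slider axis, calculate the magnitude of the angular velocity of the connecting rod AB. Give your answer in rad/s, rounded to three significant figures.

ω = 4.56 rad/s
The rod makes angle φ with the slider axis where L sinφ = r sinθ; differentiating, L cosφ·φ̇ = r ω cosθ.
L cosφ = √(L² − r² sin²θ) = 0.2083 m.
|ω_rod| = r ω |cosθ| / √(L² − r² sin²θ) = 0.0427·4.56·0.78152/0.2083 = 0.73053 rad/s.

0.731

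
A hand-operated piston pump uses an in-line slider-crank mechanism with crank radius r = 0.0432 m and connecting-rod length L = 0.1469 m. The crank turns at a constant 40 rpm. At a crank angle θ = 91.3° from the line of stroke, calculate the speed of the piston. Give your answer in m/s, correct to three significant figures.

ω = 2π·40/60 = 4.189 rad/s
For an in-line slider-crank, x = r cosθ + √(L² − r² sin²θ), so v = −rω sinθ·[1 + r cosθ/√(L² − r² sin²θ)].
With r = 0.0432 m, L = 0.1469 m, θ = 91.3°: √(L² − r² sin²θ) = 0.14041 m.
v = −0.0432·4.189·0.99974·[1 + 0.0432·-0.02269/0.14041] = -0.17965 m/s.
|v| = 0.17965 m/s.

0.180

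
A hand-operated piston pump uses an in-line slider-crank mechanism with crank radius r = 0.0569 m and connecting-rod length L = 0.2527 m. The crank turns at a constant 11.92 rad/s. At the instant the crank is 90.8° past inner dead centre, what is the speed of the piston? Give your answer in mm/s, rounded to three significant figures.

676

ω = 11.92 rad/s
For an in-line slider-crank, x = r cosθ + √(L² − r² sin²θ), so v = −rω sinθ·[1 + r cosθ/√(L² − r² sin²θ)].
With r = 0.0569 m, L = 0.2527 m, θ = 90.8°: √(L² − r² sin²θ) = 0.24621 m.
v = −0.0569·11.92·0.99990·[1 + 0.0569·-0.01396/0.24621] = -0.67599 m/s.
|v| = 0.67599 m/s = 675.99 mm/s.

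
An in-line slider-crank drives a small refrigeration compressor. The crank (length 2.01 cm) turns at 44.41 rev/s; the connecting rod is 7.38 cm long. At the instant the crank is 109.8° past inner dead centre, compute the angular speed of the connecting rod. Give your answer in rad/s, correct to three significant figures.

26.6

ω = 279 rad/s (converted from 44.41 rev/s).
The rod makes angle φ with the slider axis where L sinφ = r sinθ; differentiating, L cosφ·φ̇ = r ω cosθ.
L cosφ = √(L² − r² sin²θ) = 0.071336 m.
|ω_rod| = r ω |cosθ| / √(L² − r² sin²θ) = 0.0201·279·0.33874/0.071336 = 26.633 rad/s.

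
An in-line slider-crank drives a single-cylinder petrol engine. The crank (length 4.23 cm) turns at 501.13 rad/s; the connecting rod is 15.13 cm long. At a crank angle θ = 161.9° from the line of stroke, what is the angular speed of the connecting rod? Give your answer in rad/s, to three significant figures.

134

ω = 501.1 rad/s
The rod makes angle φ with the slider axis where L sinφ = r sinθ; differentiating, L cosφ·φ̇ = r ω cosθ.
L cosφ = √(L² − r² sin²θ) = 0.15073 m.
|ω_rod| = r ω |cosθ| / √(L² − r² sin²θ) = 0.0423·501.1·0.95052/0.15073 = 133.68 rad/s.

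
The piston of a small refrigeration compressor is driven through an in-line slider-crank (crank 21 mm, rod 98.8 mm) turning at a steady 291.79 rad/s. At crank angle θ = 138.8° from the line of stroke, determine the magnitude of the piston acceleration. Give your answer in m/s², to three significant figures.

ω = 291.8 rad/s
x(θ) = r cosθ + √(L² − r² sin²θ); with ω constant, a = ω²·d²x/dθ².
d²x/dθ² = −r cosθ − r²(cos2θ)/√u − r⁴ sin²2θ/(4u^{3/2}),  u = L² − r² sin²θ = 0.0095701 m².
Substituting r = 0.021 m, L = 0.0988 m, θ = 138.8°: d²x/dθ² = +0.015153 m.
a = ω²·d²x/dθ² = (291.8)²·(+0.015153) = +1290.2 m/s²;  |a| = 1290.2 m/s².

1290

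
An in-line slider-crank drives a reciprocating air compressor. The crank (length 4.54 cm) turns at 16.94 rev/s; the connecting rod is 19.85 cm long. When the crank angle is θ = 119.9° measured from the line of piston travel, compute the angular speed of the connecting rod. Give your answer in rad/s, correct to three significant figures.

ω = 106.4 rad/s (converted from 16.94 rev/s).
The rod makes angle φ with the slider axis where L sinφ = r sinθ; differentiating, L cosφ·φ̇ = r ω cosθ.
L cosφ = √(L² − r² sin²θ) = 0.19456 m.
|ω_rod| = r ω |cosθ| / √(L² − r² sin²θ) = 0.0454·106.4·0.49849/0.19456 = 12.381 rad/s.

12.4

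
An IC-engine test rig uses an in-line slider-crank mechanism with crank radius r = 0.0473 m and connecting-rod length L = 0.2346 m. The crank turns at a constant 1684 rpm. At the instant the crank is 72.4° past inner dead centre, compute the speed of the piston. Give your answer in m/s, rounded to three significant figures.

ω = 2π·1684/60 = 176.3 rad/s
For an in-line slider-crank, x = r cosθ + √(L² − r² sin²θ), so v = −rω sinθ·[1 + r cosθ/√(L² − r² sin²θ)].
With r = 0.0473 m, L = 0.2346 m, θ = 72.4°: √(L² − r² sin²θ) = 0.23023 m.
v = −0.0473·176.3·0.95319·[1 + 0.0473·0.30237/0.23023] = -8.4447 m/s.
|v| = 8.4447 m/s.

8.44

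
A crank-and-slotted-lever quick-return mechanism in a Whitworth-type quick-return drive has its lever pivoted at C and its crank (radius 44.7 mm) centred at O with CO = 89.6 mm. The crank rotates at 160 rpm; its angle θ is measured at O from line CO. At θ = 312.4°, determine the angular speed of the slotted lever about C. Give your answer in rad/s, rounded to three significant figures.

5.10

ω = 16.76 rad/s (from 160 rpm).
Crank pin A relative to C: A = (d + r cosθ, r sinθ); lever angle φ = atan2(r sinθ, d + r cosθ).
Differentiating tanφ: φ̇ = rω(d cosθ + r)/(d² + r² + 2dr cosθ).
d² + r² + 2dr cosθ = |CA|² = 0.0154276 m²;  d cosθ + r = +0.10512 m.
|ω_lever| = |0.0447·16.76·+0.10512| / 0.0154276 = 5.1031 rad/s.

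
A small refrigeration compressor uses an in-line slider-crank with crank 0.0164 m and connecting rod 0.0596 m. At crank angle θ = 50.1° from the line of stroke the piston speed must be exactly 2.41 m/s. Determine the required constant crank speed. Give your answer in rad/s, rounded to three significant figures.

For an in-line slider-crank, |v_piston| = rω|sinθ|·[1 + r cosθ/√(L² − r² sin²θ)].
With r = 0.0164 m, L = 0.0596 m, θ = 50.1°: the bracketed kinematic factor |dx/dθ| = 0.014853 m.
ω = v/|dx/dθ| = 2.41/0.014853 = 162.25 rad/s.

162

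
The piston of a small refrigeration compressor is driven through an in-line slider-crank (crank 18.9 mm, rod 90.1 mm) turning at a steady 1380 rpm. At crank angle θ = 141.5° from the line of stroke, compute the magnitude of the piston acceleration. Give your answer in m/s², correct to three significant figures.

289

ω = 2π·1380/60 = 144.5 rad/s
x(θ) = r cosθ + √(L² − r² sin²θ); with ω constant, a = ω²·d²x/dθ².
d²x/dθ² = −r cosθ − r²(cos2θ)/√u − r⁴ sin²2θ/(4u^{3/2}),  u = L² − r² sin²θ = 0.00797958 m².
Substituting r = 0.0189 m, L = 0.0901 m, θ = 141.5°: d²x/dθ² = +0.013849 m.
a = ω²·d²x/dθ² = (144.5)²·(+0.013849) = +289.23 m/s²;  |a| = 289.23 m/s².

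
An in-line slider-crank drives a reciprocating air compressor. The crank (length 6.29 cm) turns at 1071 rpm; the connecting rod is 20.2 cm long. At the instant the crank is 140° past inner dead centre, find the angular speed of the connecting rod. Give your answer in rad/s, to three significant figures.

ω = 112.2 rad/s (converted from 1071 rpm).
The rod makes angle φ with the slider axis where L sinφ = r sinθ; differentiating, L cosφ·φ̇ = r ω cosθ.
L cosφ = √(L² − r² sin²θ) = 0.19791 m.
|ω_rod| = r ω |cosθ| / √(L² − r² sin²θ) = 0.0629·112.2·0.76604/0.19791 = 27.305 rad/s.

27.3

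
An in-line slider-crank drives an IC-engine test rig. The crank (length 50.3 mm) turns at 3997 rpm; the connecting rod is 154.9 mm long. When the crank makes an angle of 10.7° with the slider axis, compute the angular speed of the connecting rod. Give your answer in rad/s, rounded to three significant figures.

ω = 418.6 rad/s (converted from 3997 rpm).
The rod makes angle φ with the slider axis where L sinφ = r sinθ; differentiating, L cosφ·φ̇ = r ω cosθ.
L cosφ = √(L² − r² sin²θ) = 0.15462 m.
|ω_rod| = r ω |cosθ| / √(L² − r² sin²θ) = 0.0503·418.6·0.98261/0.15462 = 133.8 rad/s.

134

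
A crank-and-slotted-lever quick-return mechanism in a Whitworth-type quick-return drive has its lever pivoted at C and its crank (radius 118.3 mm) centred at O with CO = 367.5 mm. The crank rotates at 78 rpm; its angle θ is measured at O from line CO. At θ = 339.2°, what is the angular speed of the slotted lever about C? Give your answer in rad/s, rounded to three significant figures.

ω = 8.168 rad/s (from 78 rpm).
Crank pin A relative to C: A = (d + r cosθ, r sinθ); lever angle φ = atan2(r sinθ, d + r cosθ).
Differentiating tanφ: φ̇ = rω(d cosθ + r)/(d² + r² + 2dr cosθ).
d² + r² + 2dr cosθ = |CA|² = 0.230335 m²;  d cosθ + r = +0.46185 m.
|ω_lever| = |0.1183·8.168·+0.46185| / 0.230335 = 1.9375 rad/s.

1.94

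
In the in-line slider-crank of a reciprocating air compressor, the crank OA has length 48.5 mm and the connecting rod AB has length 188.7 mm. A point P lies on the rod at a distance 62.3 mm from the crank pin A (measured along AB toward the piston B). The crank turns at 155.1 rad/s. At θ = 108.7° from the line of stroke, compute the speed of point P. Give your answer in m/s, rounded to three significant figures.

7.11

ω = 155.1 rad/s.  Crank-pin speed |V_A| = rω = 7.5224 m/s, perpendicular to OA.
Rod angle: sinφ = −(r/L) sinθ ⇒ φ = -14.090°; ω_rod = −rω cosθ/√(L²−r²sin²θ) = +13.177 rad/s.
V_P = V_A + ω_rod × AP, with AP = 0.0623 m along the rod.
Components: V_Px = −rω sinθ − a·ω_rod·sinφ = -6.9254 m/s;  V_Py = rω cosθ + a·ω_rod·cosφ = -1.6155 m/s.
|V_P| = √(V_Px² + V_Py²) = 7.1113 m/s.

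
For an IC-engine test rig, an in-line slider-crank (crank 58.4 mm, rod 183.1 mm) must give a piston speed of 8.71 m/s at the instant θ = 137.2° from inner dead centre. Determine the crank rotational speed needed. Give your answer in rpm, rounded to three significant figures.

For an in-line slider-crank, |v_piston| = rω|sinθ|·[1 + r cosθ/√(L² − r² sin²θ)].
With r = 0.0584 m, L = 0.1831 m, θ = 137.2°: the bracketed kinematic factor |dx/dθ| = 0.030167 m.
ω = v/|dx/dθ| = 8.71/0.030167 = 288.72 rad/s.
N = 60ω/(2π) = 2757.1 rpm.

2760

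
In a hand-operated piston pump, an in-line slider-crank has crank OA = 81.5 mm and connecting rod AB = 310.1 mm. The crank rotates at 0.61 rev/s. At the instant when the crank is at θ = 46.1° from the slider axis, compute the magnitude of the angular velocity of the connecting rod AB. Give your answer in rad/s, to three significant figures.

ω = 3.833 rad/s (converted from 0.61 rev/s).
The rod makes angle φ with the slider axis where L sinφ = r sinθ; differentiating, L cosφ·φ̇ = r ω cosθ.
L cosφ = √(L² − r² sin²θ) = 0.30449 m.
|ω_rod| = r ω |cosθ| / √(L² − r² sin²θ) = 0.0815·3.833·0.69340/0.30449 = 0.71135 rad/s.

0.711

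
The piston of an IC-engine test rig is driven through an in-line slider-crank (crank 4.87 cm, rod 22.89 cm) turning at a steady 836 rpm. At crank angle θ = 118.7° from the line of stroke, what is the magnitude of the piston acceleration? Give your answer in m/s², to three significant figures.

222

ω = 2π·836/60 = 87.55 rad/s
x(θ) = r cosθ + √(L² − r² sin²θ); with ω constant, a = ω²·d²x/dθ².
d²x/dθ² = −r cosθ − r²(cos2θ)/√u − r⁴ sin²2θ/(4u^{3/2}),  u = L² − r² sin²θ = 0.0505705 m².
Substituting r = 0.0487 m, L = 0.2289 m, θ = 118.7°: d²x/dθ² = +0.028981 m.
a = ω²·d²x/dθ² = (87.55)²·(+0.028981) = +222.12 m/s²;  |a| = 222.12 m/s².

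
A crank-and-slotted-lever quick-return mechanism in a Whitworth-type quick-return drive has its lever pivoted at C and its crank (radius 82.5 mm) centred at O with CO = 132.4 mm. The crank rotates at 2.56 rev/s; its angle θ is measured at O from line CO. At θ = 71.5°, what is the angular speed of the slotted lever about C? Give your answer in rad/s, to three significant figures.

ω = 16.08 rad/s (from 2.56 rev/s).
Crank pin A relative to C: A = (d + r cosθ, r sinθ); lever angle φ = atan2(r sinθ, d + r cosθ).
Differentiating tanφ: φ̇ = rω(d cosθ + r)/(d² + r² + 2dr cosθ).
d² + r² + 2dr cosθ = |CA|² = 0.0312678 m²;  d cosθ + r = +0.12451 m.
|ω_lever| = |0.0825·16.08·+0.12451| / 0.0312678 = 5.2843 rad/s.

5.28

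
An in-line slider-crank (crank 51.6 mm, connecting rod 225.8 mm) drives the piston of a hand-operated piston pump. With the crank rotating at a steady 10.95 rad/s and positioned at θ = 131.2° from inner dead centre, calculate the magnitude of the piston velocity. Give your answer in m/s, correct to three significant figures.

0.360

ω = 10.95 rad/s
For an in-line slider-crank, x = r cosθ + √(L² − r² sin²θ), so v = −rω sinθ·[1 + r cosθ/√(L² − r² sin²θ)].
With r = 0.0516 m, L = 0.2258 m, θ = 131.2°: √(L² − r² sin²θ) = 0.22244 m.
v = −0.0516·10.95·0.75241·[1 + 0.0516·-0.65869/0.22244] = -0.36017 m/s.
|v| = 0.36017 m/s.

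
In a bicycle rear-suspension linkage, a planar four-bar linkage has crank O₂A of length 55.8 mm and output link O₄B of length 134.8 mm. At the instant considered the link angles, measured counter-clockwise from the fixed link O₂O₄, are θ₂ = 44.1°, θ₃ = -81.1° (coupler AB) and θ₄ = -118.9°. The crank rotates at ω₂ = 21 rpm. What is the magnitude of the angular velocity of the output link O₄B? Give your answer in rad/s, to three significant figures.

1.21

ω₂ = 2.199 rad/s (from 21 rpm).
Differentiating the loop-closure r₂e^{iθ₂}+r₃e^{iθ₃}=r₁+r₄e^{iθ₄} gives r₂ω₂e^{iθ₂}+r₃ω₃e^{iθ₃}=r₄ω₄e^{iθ₄}.
Eliminating the other unknown: ω₄ = r₂ω₂ sin(θ₂−θ₃) / [r₄ sin(θ₄−θ₃)].
Numerator sine = +0.81714; denominator sine = -0.61291.
Result = 0.0558·2.199·(+0.81714) / (0.1348·(-0.61291)) = -1.2137 rad/s; magnitude 1.2137 rad/s.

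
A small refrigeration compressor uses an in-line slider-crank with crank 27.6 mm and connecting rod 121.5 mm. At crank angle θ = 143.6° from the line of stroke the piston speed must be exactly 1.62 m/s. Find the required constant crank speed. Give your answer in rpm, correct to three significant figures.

For an in-line slider-crank, |v_piston| = rω|sinθ|·[1 + r cosθ/√(L² − r² sin²θ)].
With r = 0.0276 m, L = 0.1215 m, θ = 143.6°: the bracketed kinematic factor |dx/dθ| = 0.013356 m.
ω = v/|dx/dθ| = 1.62/0.013356 = 121.29 rad/s.
N = 60ω/(2π) = 1158.3 rpm.

1160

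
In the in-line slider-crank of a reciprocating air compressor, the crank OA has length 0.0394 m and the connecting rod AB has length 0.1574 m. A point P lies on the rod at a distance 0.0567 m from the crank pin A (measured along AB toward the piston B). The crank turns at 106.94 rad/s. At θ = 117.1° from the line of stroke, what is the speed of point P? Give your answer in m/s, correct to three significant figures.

3.80

ω = 106.9 rad/s.  Crank-pin speed |V_A| = rω = 4.2134 m/s, perpendicular to OA.
Rod angle: sinφ = −(r/L) sinθ ⇒ φ = -12.876°; ω_rod = −rω cosθ/√(L²−r²sin²θ) = +12.509 rad/s.
V_P = V_A + ω_rod × AP, with AP = 0.0567 m along the rod.
Components: V_Px = −rω sinθ − a·ω_rod·sinφ = -3.5928 m/s;  V_Py = rω cosθ + a·ω_rod·cosφ = -1.228 m/s.
|V_P| = √(V_Px² + V_Py²) = 3.7969 m/s.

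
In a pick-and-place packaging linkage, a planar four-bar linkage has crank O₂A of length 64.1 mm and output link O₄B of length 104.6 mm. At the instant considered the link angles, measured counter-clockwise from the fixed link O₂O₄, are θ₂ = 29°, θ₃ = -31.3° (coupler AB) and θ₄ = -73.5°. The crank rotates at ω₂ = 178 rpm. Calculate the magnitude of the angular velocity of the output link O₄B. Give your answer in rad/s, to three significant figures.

14.8

ω₂ = 18.64 rad/s (from 178 rpm).
Differentiating the loop-closure r₂e^{iθ₂}+r₃e^{iθ₃}=r₁+r₄e^{iθ₄} gives r₂ω₂e^{iθ₂}+r₃ω₃e^{iθ₃}=r₄ω₄e^{iθ₄}.
Eliminating the other unknown: ω₄ = r₂ω₂ sin(θ₂−θ₃) / [r₄ sin(θ₄−θ₃)].
Numerator sine = +0.86863; denominator sine = -0.67172.
Result = 0.0641·18.64·(+0.86863) / (0.1046·(-0.67172)) = -14.771 rad/s; magnitude 14.771 rad/s.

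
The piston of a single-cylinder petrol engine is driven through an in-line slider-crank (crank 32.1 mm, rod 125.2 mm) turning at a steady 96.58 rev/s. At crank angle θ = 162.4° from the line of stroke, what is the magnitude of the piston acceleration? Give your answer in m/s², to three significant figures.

ω = 2π·96.6 = 606.8 rad/s
x(θ) = r cosθ + √(L² − r² sin²θ); with ω constant, a = ω²·d²x/dθ².
d²x/dθ² = −r cosθ − r²(cos2θ)/√u − r⁴ sin²2θ/(4u^{3/2}),  u = L² − r² sin²θ = 0.0155808 m².
Substituting r = 0.0321 m, L = 0.1252 m, θ = 162.4°: d²x/dθ² = +0.023807 m.
a = ω²·d²x/dθ² = (606.8)²·(+0.023807) = +8766.6 m/s²;  |a| = 8766.6 m/s².

8770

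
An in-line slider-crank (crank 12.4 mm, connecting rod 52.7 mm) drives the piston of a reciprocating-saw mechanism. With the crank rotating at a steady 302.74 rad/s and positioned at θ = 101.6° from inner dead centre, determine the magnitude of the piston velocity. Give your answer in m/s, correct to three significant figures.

ω = 302.7 rad/s
For an in-line slider-crank, x = r cosθ + √(L² − r² sin²θ), so v = −rω sinθ·[1 + r cosθ/√(L² − r² sin²θ)].
With r = 0.0124 m, L = 0.0527 m, θ = 101.6°: √(L² − r² sin²θ) = 0.051281 m.
v = −0.0124·302.7·0.97958·[1 + 0.0124·-0.20108/0.051281] = -3.4985 m/s.
|v| = 3.4985 m/s.

3.50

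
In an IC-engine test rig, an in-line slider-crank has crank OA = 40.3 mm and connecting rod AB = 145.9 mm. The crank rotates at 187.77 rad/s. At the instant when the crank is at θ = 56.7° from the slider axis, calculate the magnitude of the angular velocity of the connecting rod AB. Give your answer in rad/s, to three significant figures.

29.3

ω = 187.8 rad/s
The rod makes angle φ with the slider axis where L sinφ = r sinθ; differentiating, L cosφ·φ̇ = r ω cosθ.
L cosφ = √(L² − r² sin²θ) = 0.14196 m.
|ω_rod| = r ω |cosθ| / √(L² − r² sin²θ) = 0.0403·187.8·0.54902/0.14196 = 29.266 rad/s.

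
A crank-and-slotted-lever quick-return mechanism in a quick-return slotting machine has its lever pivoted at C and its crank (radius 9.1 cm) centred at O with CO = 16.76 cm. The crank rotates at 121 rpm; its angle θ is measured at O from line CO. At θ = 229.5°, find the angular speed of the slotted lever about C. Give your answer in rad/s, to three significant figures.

ω = 12.67 rad/s (from 121 rpm).
Crank pin A relative to C: A = (d + r cosθ, r sinθ); lever angle φ = atan2(r sinθ, d + r cosθ).
Differentiating tanφ: φ̇ = rω(d cosθ + r)/(d² + r² + 2dr cosθ).
d² + r² + 2dr cosθ = |CA|² = 0.0165605 m²;  d cosθ + r = -0.017847 m.
|ω_lever| = |0.091·12.67·-0.017847| / 0.0165605 = 1.2427 rad/s.

1.24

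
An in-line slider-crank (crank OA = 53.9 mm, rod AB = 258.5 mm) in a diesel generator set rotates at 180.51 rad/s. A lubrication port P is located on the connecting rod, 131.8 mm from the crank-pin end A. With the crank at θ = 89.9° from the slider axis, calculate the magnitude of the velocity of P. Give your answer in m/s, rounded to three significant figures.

ω = 180.5 rad/s.  Crank-pin speed |V_A| = rω = 9.7295 m/s, perpendicular to OA.
Rod angle: sinφ = −(r/L) sinθ ⇒ φ = -12.035°; ω_rod = −rω cosθ/√(L²−r²sin²θ) = -0.067167 rad/s.
V_P = V_A + ω_rod × AP, with AP = 0.1318 m along the rod.
Components: V_Px = −rω sinθ − a·ω_rod·sinφ = -9.7313 m/s;  V_Py = rω cosθ + a·ω_rod·cosφ = +0.0083231 m/s.
|V_P| = √(V_Px² + V_Py²) = 9.7313 m/s.

9.73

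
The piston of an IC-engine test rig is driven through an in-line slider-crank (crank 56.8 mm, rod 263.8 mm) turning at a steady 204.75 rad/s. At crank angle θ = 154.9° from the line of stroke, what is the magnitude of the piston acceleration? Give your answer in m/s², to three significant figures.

ω = 204.8 rad/s
x(θ) = r cosθ + √(L² − r² sin²θ); with ω constant, a = ω²·d²x/dθ².
d²x/dθ² = −r cosθ − r²(cos2θ)/√u − r⁴ sin²2θ/(4u^{3/2}),  u = L² − r² sin²θ = 0.0690099 m².
Substituting r = 0.0568 m, L = 0.2638 m, θ = 154.9°: d²x/dθ² = +0.04349 m.
a = ω²·d²x/dθ² = (204.8)²·(+0.04349) = +1823.2 m/s²;  |a| = 1823.2 m/s².

1820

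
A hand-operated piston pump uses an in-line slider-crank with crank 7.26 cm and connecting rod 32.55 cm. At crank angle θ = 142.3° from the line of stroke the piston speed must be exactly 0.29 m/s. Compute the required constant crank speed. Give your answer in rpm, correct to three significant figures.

75.9

For an in-line slider-crank, |v_piston| = rω|sinθ|·[1 + r cosθ/√(L² − r² sin²θ)].
With r = 0.0726 m, L = 0.3255 m, θ = 142.3°: the bracketed kinematic factor |dx/dθ| = 0.036488 m.
ω = v/|dx/dθ| = 0.29/0.036488 = 7.9478 rad/s.
N = 60ω/(2π) = 75.896 rpm.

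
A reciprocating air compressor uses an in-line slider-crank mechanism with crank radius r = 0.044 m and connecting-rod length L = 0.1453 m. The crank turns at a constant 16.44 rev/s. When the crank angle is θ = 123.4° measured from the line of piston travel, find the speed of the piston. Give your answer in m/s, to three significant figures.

3.14

ω = 2π·16.4 = 103.3 rad/s
For an in-line slider-crank, x = r cosθ + √(L² − r² sin²θ), so v = −rω sinθ·[1 + r cosθ/√(L² − r² sin²θ)].
With r = 0.044 m, L = 0.1453 m, θ = 123.4°: √(L² − r² sin²θ) = 0.14058 m.
v = −0.044·103.3·0.83485·[1 + 0.044·-0.55048/0.14058] = -3.1406 m/s.
|v| = 3.1406 m/s.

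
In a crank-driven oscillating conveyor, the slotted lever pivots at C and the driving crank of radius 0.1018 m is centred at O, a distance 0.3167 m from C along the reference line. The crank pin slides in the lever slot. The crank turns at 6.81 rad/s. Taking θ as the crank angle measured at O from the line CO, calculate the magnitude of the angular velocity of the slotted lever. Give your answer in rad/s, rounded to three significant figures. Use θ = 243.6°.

ω = 6.81 rad/s
Crank pin A relative to C: A = (d + r cosθ, r sinθ); lever angle φ = atan2(r sinθ, d + r cosθ).
Differentiating tanφ: φ̇ = rω(d cosθ + r)/(d² + r² + 2dr cosθ).
d² + r² + 2dr cosθ = |CA|² = 0.081992 m²;  d cosθ + r = -0.039016 m.
|ω_lever| = |0.1018·6.81·-0.039016| / 0.081992 = 0.32989 rad/s.

0.330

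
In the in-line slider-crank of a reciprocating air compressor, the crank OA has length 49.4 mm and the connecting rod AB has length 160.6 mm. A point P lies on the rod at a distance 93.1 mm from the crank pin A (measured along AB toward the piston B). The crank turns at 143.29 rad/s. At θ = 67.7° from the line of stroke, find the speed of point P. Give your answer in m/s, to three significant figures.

7.10

ω = 143.3 rad/s.  Crank-pin speed |V_A| = rω = 7.0785 m/s, perpendicular to OA.
Rod angle: sinφ = −(r/L) sinθ ⇒ φ = -16.534°; ω_rod = −rω cosθ/√(L²−r²sin²θ) = -17.446 rad/s.
V_P = V_A + ω_rod × AP, with AP = 0.0931 m along the rod.
Components: V_Px = −rω sinθ − a·ω_rod·sinφ = -7.0114 m/s;  V_Py = rω cosθ + a·ω_rod·cosφ = +1.1289 m/s.
|V_P| = √(V_Px² + V_Py²) = 7.1017 m/s.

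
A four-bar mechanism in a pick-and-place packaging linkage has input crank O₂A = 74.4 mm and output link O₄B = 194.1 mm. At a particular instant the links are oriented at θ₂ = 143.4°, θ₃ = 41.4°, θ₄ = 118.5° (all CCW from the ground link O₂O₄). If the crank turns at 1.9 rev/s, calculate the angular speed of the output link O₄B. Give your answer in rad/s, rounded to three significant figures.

4.59

ω₂ = 11.94 rad/s (from 1.9 rev/s).
Differentiating the loop-closure r₂e^{iθ₂}+r₃e^{iθ₃}=r₁+r₄e^{iθ₄} gives r₂ω₂e^{iθ₂}+r₃ω₃e^{iθ₃}=r₄ω₄e^{iθ₄}.
Eliminating the other unknown: ω₄ = r₂ω₂ sin(θ₂−θ₃) / [r₄ sin(θ₄−θ₃)].
Numerator sine = +0.97815; denominator sine = +0.97476.
Result = 0.0744·11.94·(+0.97815) / (0.1941·(+0.97476)) = +4.5918 rad/s; magnitude 4.5918 rad/s.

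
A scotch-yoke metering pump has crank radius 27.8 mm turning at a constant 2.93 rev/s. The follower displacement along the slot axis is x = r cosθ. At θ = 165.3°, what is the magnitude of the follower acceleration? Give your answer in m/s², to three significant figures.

ω = 18.41 rad/s (from 2.93 rev/s).
x = r cosθ ⇒ ẍ = −rω² cosθ (ω constant).
|a| = rω²|cosθ| = 0.0278·(18.41)²·|cos 165.3°| = 9.1135 m/s².

9.11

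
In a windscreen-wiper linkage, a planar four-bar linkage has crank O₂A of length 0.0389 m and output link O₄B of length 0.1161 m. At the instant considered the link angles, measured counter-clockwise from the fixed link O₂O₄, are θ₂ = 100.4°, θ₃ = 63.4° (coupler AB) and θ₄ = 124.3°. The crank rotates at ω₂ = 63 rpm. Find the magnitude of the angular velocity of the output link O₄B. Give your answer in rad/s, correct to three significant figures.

ω₂ = 6.597 rad/s (from 63 rpm).
Differentiating the loop-closure r₂e^{iθ₂}+r₃e^{iθ₃}=r₁+r₄e^{iθ₄} gives r₂ω₂e^{iθ₂}+r₃ω₃e^{iθ₃}=r₄ω₄e^{iθ₄}.
Eliminating the other unknown: ω₄ = r₂ω₂ sin(θ₂−θ₃) / [r₄ sin(θ₄−θ₃)].
Numerator sine = +0.60182; denominator sine = +0.87377.
Result = 0.0389·6.597·(+0.60182) / (0.1161·(+0.87377)) = +1.5225 rad/s; magnitude 1.5225 rad/s.

1.52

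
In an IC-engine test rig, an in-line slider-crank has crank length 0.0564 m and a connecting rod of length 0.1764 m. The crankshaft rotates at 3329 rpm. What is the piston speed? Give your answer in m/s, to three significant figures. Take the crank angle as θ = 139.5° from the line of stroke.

ω = 2π·3329/60 = 348.6 rad/s
For an in-line slider-crank, x = r cosθ + √(L² − r² sin²θ), so v = −rω sinθ·[1 + r cosθ/√(L² − r² sin²θ)].
With r = 0.0564 m, L = 0.1764 m, θ = 139.5°: √(L² − r² sin²θ) = 0.17256 m.
v = −0.0564·348.6·0.64945·[1 + 0.0564·-0.76041/0.17256] = -9.5956 m/s.
|v| = 9.5956 m/s.

9.60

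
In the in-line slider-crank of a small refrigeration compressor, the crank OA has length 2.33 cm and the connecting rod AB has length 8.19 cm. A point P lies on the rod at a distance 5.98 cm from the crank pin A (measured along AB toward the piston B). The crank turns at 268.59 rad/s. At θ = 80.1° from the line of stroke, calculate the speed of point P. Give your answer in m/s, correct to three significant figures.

6.40

ω = 268.6 rad/s.  Crank-pin speed |V_A| = rω = 6.2581 m/s, perpendicular to OA.
Rod angle: sinφ = −(r/L) sinθ ⇒ φ = -16.276°; ω_rod = −rω cosθ/√(L²−r²sin²θ) = -13.686 rad/s.
V_P = V_A + ω_rod × AP, with AP = 0.0598 m along the rod.
Components: V_Px = −rω sinθ − a·ω_rod·sinφ = -6.3943 m/s;  V_Py = rω cosθ + a·ω_rod·cosφ = +0.29034 m/s.
|V_P| = √(V_Px² + V_Py²) = 6.4009 m/s.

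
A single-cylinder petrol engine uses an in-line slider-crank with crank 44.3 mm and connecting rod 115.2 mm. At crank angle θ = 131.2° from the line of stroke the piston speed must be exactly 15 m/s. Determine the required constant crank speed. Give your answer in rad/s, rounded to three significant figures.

For an in-line slider-crank, |v_piston| = rω|sinθ|·[1 + r cosθ/√(L² − r² sin²θ)].
With r = 0.0443 m, L = 0.1152 m, θ = 131.2°: the bracketed kinematic factor |dx/dθ| = 0.024512 m.
ω = v/|dx/dθ| = 15/0.024512 = 611.95 rad/s.

612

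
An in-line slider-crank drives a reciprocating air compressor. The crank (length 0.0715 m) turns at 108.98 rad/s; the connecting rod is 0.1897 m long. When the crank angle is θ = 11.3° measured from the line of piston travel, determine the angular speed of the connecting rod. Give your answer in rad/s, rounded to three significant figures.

ω = 109 rad/s
The rod makes angle φ with the slider axis where L sinφ = r sinθ; differentiating, L cosφ·φ̇ = r ω cosθ.
L cosφ = √(L² − r² sin²θ) = 0.18918 m.
|ω_rod| = r ω |cosθ| / √(L² − r² sin²θ) = 0.0715·109·0.98061/0.18918 = 40.39 rad/s.

40.4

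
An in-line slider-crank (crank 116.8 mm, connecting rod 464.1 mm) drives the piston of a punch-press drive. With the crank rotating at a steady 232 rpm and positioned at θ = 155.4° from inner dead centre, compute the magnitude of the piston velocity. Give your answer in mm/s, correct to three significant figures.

909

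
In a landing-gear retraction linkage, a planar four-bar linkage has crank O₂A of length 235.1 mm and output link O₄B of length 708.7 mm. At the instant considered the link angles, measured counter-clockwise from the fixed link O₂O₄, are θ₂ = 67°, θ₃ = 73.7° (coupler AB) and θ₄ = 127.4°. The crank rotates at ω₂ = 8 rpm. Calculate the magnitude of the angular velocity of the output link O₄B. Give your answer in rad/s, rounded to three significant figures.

ω₂ = 0.8378 rad/s (from 8 rpm).
Differentiating the loop-closure r₂e^{iθ₂}+r₃e^{iθ₃}=r₁+r₄e^{iθ₄} gives r₂ω₂e^{iθ₂}+r₃ω₃e^{iθ₃}=r₄ω₄e^{iθ₄}.
Eliminating the other unknown: ω₄ = r₂ω₂ sin(θ₂−θ₃) / [r₄ sin(θ₄−θ₃)].
Numerator sine = -0.11667; denominator sine = +0.80593.
Result = 0.2351·0.8378·(-0.11667) / (0.7087·(+0.80593)) = -0.040232 rad/s; magnitude 0.040232 rad/s.

0.0402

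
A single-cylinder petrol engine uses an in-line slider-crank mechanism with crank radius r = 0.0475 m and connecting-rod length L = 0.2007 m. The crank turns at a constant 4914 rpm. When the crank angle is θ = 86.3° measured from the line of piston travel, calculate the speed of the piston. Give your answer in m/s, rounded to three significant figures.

24.8

ω = 2π·4914/60 = 514.6 rad/s
For an in-line slider-crank, x = r cosθ + √(L² − r² sin²θ), so v = −rω sinθ·[1 + r cosθ/√(L² − r² sin²θ)].
With r = 0.0475 m, L = 0.2007 m, θ = 86.3°: √(L² − r² sin²θ) = 0.19502 m.
v = −0.0475·514.6·0.99792·[1 + 0.0475·0.06453/0.19502] = -24.776 m/s.
|v| = 24.776 m/s.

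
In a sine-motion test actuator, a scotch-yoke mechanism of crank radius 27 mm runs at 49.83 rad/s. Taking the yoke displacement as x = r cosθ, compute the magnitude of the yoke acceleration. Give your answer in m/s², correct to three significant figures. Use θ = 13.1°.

65.3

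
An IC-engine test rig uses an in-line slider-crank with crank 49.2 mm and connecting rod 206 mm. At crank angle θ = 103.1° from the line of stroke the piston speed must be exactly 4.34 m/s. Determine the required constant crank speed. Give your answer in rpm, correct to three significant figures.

916

For an in-line slider-crank, |v_piston| = rω|sinθ|·[1 + r cosθ/√(L² − r² sin²θ)].
With r = 0.0492 m, L = 0.206 m, θ = 103.1°: the bracketed kinematic factor |dx/dθ| = 0.045252 m.
ω = v/|dx/dθ| = 4.34/0.045252 = 95.906 rad/s.
N = 60ω/(2π) = 915.84 rpm.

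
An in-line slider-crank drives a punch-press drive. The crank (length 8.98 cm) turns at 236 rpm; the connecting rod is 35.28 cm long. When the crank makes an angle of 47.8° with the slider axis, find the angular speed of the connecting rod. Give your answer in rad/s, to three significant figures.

ω = 24.71 rad/s (converted from 236 rpm).
The rod makes angle φ with the slider axis where L sinφ = r sinθ; differentiating, L cosφ·φ̇ = r ω cosθ.
L cosφ = √(L² − r² sin²θ) = 0.34647 m.
|ω_rod| = r ω |cosθ| / √(L² − r² sin²θ) = 0.0898·24.71·0.67172/0.34647 = 4.3027 rad/s.

4.30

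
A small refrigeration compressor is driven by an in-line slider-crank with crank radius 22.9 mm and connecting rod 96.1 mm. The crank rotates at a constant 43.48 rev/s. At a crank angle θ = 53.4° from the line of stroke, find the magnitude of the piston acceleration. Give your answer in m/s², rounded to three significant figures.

ω = 2π·43.5 = 273.2 rad/s
x(θ) = r cosθ + √(L² − r² sin²θ); with ω constant, a = ω²·d²x/dθ².
d²x/dθ² = −r cosθ − r²(cos2θ)/√u − r⁴ sin²2θ/(4u^{3/2}),  u = L² − r² sin²θ = 0.00889722 m².
Substituting r = 0.0229 m, L = 0.0961 m, θ = 53.4°: d²x/dθ² = -0.012122 m.
a = ω²·d²x/dθ² = (273.2)²·(-0.012122) = -904.7 m/s²;  |a| = 904.7 m/s².

905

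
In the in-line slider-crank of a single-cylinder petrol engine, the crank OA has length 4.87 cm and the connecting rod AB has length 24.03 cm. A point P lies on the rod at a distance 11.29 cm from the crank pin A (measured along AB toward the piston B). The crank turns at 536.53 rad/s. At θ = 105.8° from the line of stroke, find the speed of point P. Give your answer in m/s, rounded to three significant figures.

24.8

ω = 536.5 rad/s.  Crank-pin speed |V_A| = rω = 26.129 m/s, perpendicular to OA.
Rod angle: sinφ = −(r/L) sinθ ⇒ φ = -11.245°; ω_rod = −rω cosθ/√(L²−r²sin²θ) = +30.186 rad/s.
V_P = V_A + ω_rod × AP, with AP = 0.1129 m along the rod.
Components: V_Px = −rω sinθ − a·ω_rod·sinφ = -24.477 m/s;  V_Py = rω cosθ + a·ω_rod·cosφ = -3.7719 m/s.
|V_P| = √(V_Px² + V_Py²) = 24.766 m/s.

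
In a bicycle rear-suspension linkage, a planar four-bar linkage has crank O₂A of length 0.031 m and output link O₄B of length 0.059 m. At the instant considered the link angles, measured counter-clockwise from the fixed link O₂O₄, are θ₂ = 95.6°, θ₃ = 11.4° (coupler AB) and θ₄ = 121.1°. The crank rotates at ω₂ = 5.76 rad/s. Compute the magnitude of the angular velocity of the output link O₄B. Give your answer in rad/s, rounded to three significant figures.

3.20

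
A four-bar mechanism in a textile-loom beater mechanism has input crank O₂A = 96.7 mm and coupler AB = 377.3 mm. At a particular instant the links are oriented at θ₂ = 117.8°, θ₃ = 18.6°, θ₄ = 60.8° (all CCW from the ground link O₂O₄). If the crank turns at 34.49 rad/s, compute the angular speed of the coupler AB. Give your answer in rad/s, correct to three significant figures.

11.0

ω₂ = 34.49 rad/s
Differentiating the loop-closure r₂e^{iθ₂}+r₃e^{iθ₃}=r₁+r₄e^{iθ₄} gives r₂ω₂e^{iθ₂}+r₃ω₃e^{iθ₃}=r₄ω₄e^{iθ₄}.
Eliminating the other unknown: ω₃ = r₂ω₂ sin(θ₄−θ₂) / [r₃ sin(θ₃−θ₄)].
Numerator sine = -0.83867; denominator sine = -0.67172.
Result = 0.0967·34.49·(-0.83867) / (0.3773·(-0.67172)) = +11.037 rad/s; magnitude 11.037 rad/s.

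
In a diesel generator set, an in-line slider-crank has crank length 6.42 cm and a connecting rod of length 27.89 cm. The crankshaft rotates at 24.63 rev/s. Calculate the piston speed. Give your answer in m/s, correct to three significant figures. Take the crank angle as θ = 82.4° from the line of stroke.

ω = 2π·24.6 = 154.8 rad/s
For an in-line slider-crank, x = r cosθ + √(L² − r² sin²θ), so v = −rω sinθ·[1 + r cosθ/√(L² − r² sin²θ)].
With r = 0.0642 m, L = 0.2789 m, θ = 82.4°: √(L² − r² sin²θ) = 0.27154 m.
v = −0.0642·154.8·0.99122·[1 + 0.0642·0.13226/0.27154] = -10.156 m/s.
|v| = 10.156 m/s.

10.2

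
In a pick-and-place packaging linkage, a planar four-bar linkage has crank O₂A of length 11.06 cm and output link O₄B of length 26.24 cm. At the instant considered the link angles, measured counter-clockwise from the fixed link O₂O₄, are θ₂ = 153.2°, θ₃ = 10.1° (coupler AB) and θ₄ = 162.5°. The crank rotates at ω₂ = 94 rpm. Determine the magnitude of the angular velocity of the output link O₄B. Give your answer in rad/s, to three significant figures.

5.38

ω₂ = 9.844 rad/s (from 94 rpm).
Differentiating the loop-closure r₂e^{iθ₂}+r₃e^{iθ₃}=r₁+r₄e^{iθ₄} gives r₂ω₂e^{iθ₂}+r₃ω₃e^{iθ₃}=r₄ω₄e^{iθ₄}.
Eliminating the other unknown: ω₄ = r₂ω₂ sin(θ₂−θ₃) / [r₄ sin(θ₄−θ₃)].
Numerator sine = +0.60042; denominator sine = +0.46330.
Result = 0.1106·9.844·(+0.60042) / (0.2624·(+0.46330)) = +5.3771 rad/s; magnitude 5.3771 rad/s.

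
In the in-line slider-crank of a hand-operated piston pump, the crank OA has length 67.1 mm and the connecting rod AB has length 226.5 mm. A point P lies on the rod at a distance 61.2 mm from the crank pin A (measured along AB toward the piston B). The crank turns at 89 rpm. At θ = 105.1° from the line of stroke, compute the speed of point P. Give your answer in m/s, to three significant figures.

ω = 9.32 rad/s.  Crank-pin speed |V_A| = rω = 0.62538 m/s, perpendicular to OA.
Rod angle: sinφ = −(r/L) sinθ ⇒ φ = -16.620°; ω_rod = −rω cosθ/√(L²−r²sin²θ) = +0.75062 rad/s.
V_P = V_A + ω_rod × AP, with AP = 0.0612 m along the rod.
Components: V_Px = −rω sinθ − a·ω_rod·sinφ = -0.59064 m/s;  V_Py = rω cosθ + a·ω_rod·cosφ = -0.11889 m/s.
|V_P| = √(V_Px² + V_Py²) = 0.60249 m/s.

0.602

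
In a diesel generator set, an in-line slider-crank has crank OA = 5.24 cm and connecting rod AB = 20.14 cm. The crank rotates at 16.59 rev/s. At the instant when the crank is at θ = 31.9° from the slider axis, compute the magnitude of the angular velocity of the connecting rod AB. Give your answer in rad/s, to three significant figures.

ω = 104.2 rad/s (converted from 16.59 rev/s).
The rod makes angle φ with the slider axis where L sinφ = r sinθ; differentiating, L cosφ·φ̇ = r ω cosθ.
L cosφ = √(L² − r² sin²θ) = 0.19949 m.
|ω_rod| = r ω |cosθ| / √(L² − r² sin²θ) = 0.0524·104.2·0.84897/0.19949 = 23.245 rad/s.

23.2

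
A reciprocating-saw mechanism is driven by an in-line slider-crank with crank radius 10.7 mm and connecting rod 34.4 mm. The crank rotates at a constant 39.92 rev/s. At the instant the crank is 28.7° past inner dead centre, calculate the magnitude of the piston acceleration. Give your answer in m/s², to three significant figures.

ω = 2π·39.9 = 250.8 rad/s
x(θ) = r cosθ + √(L² − r² sin²θ); with ω constant, a = ω²·d²x/dθ².
d²x/dθ² = −r cosθ − r²(cos2θ)/√u − r⁴ sin²2θ/(4u^{3/2}),  u = L² − r² sin²θ = 0.00115696 m².
Substituting r = 0.0107 m, L = 0.0344 m, θ = 28.7°: d²x/dθ² = -0.011258 m.
a = ω²·d²x/dθ² = (250.8)²·(-0.011258) = -708.28 m/s²;  |a| = 708.28 m/s².

708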